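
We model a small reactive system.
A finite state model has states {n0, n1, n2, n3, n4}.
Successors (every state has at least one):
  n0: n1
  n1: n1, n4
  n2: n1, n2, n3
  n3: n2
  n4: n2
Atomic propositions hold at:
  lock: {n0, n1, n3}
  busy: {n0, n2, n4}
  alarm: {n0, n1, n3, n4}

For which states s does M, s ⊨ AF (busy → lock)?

Sat(busy → lock) = {n0, n1, n3}
AF (busy → lock): least fixpoint, start Z0 = {n0, n1, n3}, add states with every successor in Z. Already a fixed point.
Sat(AF (busy → lock)) = {n0, n1, n3}

{n0, n1, n3}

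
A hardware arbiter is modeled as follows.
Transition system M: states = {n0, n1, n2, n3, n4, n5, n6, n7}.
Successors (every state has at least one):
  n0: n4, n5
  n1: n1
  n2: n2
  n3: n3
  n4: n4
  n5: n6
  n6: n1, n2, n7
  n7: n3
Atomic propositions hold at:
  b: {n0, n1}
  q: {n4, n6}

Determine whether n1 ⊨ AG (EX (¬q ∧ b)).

Yes

Sat(¬q) = {n0, n1, n2, n3, n5, n7}
Sat(¬q ∧ b) = {n0, n1}
Sat(EX (¬q ∧ b)) = {s : some successor in {n0, n1}} = {n1, n6}
AG (EX (¬q ∧ b)): greatest fixpoint, start Z0 = {n1, n6}, keep only states in Sat with every successor in Z. Z1 = {n1}; fixed.
Sat(AG (EX (¬q ∧ b))) = {n1}
n1 ∈ Sat(AG (EX (¬q ∧ b))) = {n1}, so the formula holds at n1.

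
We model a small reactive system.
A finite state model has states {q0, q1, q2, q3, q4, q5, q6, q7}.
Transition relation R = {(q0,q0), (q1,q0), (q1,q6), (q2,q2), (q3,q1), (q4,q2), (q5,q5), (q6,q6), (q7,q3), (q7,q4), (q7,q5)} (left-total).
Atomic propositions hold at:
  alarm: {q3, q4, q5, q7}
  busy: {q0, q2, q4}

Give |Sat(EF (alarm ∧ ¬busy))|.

Sat(¬busy) = {q1, q3, q5, q6, q7}
Sat(alarm ∧ ¬busy) = {q3, q5, q7}
EF (alarm ∧ ¬busy): least fixpoint, start Z0 = {q3, q5, q7}, add states with some successor in Z. Already a fixed point.
Sat(EF (alarm ∧ ¬busy)) = {q3, q5, q7}
|Sat(EF (alarm ∧ ¬busy))| = |{q3, q5, q7}| = 3.

3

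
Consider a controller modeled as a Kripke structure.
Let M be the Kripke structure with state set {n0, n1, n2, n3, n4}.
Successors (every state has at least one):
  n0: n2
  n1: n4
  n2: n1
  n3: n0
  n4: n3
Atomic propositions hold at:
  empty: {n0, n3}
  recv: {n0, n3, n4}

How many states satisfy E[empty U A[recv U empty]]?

3

A[recv U empty]: least fixpoint, start Z0 = Sat(empty) = {n0, n3}, add states in Sat(recv) with every successor in Z. Z1 = {n0, n3, n4}; fixed.
Sat(A[recv U empty]) = {n0, n3, n4}
E[empty U A[recv U empty]]: least fixpoint, start Z0 = Sat(A[recv U empty]) = {n0, n3, n4}, add states in Sat(empty) with some successor in Z. Already a fixed point.
Sat(E[empty U A[recv U empty]]) = {n0, n3, n4}
|Sat(E[empty U A[recv U empty]])| = |{n0, n3, n4}| = 3.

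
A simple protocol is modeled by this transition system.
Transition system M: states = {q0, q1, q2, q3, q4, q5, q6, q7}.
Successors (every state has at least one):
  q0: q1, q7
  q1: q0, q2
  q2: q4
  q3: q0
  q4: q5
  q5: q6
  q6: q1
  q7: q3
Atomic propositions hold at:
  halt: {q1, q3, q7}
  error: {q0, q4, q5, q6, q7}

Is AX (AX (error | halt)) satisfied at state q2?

Sat(error | halt) = {q0, q1, q3, q4, q5, q6, q7}
Sat(AX (error | halt)) = {s : every successor in {q0, q1, q3, q4, q5, q6, q7}} = {q0, q2, q3, q4, q5, q6, q7}
Sat(AX (AX (error | halt))) = {s : every successor in {q0, q2, q3, q4, q5, q6, q7}} = {q1, q2, q3, q4, q5, q7}
q2 ∈ Sat(AX (AX (error | halt))) = {q1, q2, q3, q4, q5, q7}, so the formula holds at q2.

Yes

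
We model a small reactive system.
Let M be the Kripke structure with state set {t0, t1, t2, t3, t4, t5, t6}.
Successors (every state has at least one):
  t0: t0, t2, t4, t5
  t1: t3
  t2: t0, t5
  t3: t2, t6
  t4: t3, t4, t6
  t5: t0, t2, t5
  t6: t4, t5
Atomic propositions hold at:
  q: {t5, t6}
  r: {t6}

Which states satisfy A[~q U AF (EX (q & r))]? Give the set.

Sat(~q) = {t0, t1, t2, t3, t4}
Sat(q & r) = {t6}
Sat(EX (q & r)) = {s : some successor in {t6}} = {t3, t4}
AF (EX (q & r)): least fixpoint, start Z0 = {t3, t4}, add states with every successor in Z. Z1 = {t1, t3, t4}; fixed.
Sat(AF (EX (q & r))) = {t1, t3, t4}
A[~q U AF (EX (q & r))]: least fixpoint, start Z0 = Sat(AF (EX (q & r))) = {t1, t3, t4}, add states in Sat(~q) with every successor in Z. Already a fixed point.
Sat(A[~q U AF (EX (q & r))]) = {t1, t3, t4}

{t1, t3, t4}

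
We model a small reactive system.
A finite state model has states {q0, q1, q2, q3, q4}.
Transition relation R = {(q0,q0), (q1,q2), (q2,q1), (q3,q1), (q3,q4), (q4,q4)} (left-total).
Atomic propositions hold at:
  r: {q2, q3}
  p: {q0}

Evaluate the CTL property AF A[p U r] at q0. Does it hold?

No

A[p U r]: least fixpoint, start Z0 = Sat(r) = {q2, q3}, add states in Sat(p) with every successor in Z. Already a fixed point.
Sat(A[p U r]) = {q2, q3}
AF A[p U r]: least fixpoint, start Z0 = {q2, q3}, add states with every successor in Z. Z1 = {q1, q2, q3}; fixed.
Sat(AF A[p U r]) = {q1, q2, q3}
q0 ∉ Sat(AF A[p U r]) = {q1, q2, q3}, so the formula does not hold at q0.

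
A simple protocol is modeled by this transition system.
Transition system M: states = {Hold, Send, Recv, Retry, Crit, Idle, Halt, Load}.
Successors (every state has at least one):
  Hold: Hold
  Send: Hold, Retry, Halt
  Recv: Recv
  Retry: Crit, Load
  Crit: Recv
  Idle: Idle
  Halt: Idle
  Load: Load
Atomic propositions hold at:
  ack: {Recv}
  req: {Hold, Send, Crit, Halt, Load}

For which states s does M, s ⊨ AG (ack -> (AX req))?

Sat(AX req) = {s : every successor in {Hold, Send, Crit, Halt, Load}} = {Hold, Retry, Load}
Sat(ack -> (AX req)) = {Hold, Send, Retry, Crit, Idle, Halt, Load}
AG (ack -> (AX req)): greatest fixpoint, start Z0 = {Hold, Send, Retry, Crit, Idle, Halt, Load}, keep only states in Sat with every successor in Z. Z1 = {Hold, Send, Retry, Idle, Halt, Load}; Z2 = {Hold, Send, Idle, Halt, Load}; Z3 = {Hold, Idle, Halt, Load}; fixed.
Sat(AG (ack -> (AX req))) = {Hold, Idle, Halt, Load}

{Hold, Idle, Halt, Load}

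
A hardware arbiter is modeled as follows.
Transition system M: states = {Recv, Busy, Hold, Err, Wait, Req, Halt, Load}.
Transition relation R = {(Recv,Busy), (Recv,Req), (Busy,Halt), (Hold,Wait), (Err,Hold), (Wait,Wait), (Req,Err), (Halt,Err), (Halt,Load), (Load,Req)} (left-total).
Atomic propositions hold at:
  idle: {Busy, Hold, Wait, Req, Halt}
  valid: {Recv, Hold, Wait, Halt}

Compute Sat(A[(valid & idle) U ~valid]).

{Busy, Err, Req, Halt, Load}

Sat(valid & idle) = {Hold, Wait, Halt}
Sat(~valid) = {Busy, Err, Req, Load}
A[(valid & idle) U ~valid]: least fixpoint, start Z0 = Sat(~valid) = {Busy, Err, Req, Load}, add states in Sat(valid & idle) with every successor in Z. Z1 = {Busy, Err, Req, Halt, Load}; fixed.
Sat(A[(valid & idle) U ~valid]) = {Busy, Err, Req, Halt, Load}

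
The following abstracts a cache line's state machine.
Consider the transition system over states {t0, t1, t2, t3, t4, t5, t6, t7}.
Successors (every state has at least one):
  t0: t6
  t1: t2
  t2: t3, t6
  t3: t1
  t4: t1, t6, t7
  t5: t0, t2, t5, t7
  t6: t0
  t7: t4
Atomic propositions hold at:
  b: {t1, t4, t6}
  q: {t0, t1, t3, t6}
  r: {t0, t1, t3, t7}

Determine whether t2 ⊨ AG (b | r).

Sat(b | r) = {t0, t1, t3, t4, t6, t7}
AG (b | r): greatest fixpoint, start Z0 = {t0, t1, t3, t4, t6, t7}, keep only states in Sat with every successor in Z. Z1 = {t0, t3, t4, t6, t7}; Z2 = {t0, t6, t7}; Z3 = {t0, t6}; fixed.
Sat(AG (b | r)) = {t0, t6}
t2 ∉ Sat(AG (b | r)) = {t0, t6}, so the formula does not hold at t2.

No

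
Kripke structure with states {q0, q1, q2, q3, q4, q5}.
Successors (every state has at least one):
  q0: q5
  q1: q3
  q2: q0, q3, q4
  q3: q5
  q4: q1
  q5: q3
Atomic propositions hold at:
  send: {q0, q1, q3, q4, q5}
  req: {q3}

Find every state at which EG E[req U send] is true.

E[req U send]: least fixpoint, start Z0 = Sat(send) = {q0, q1, q3, q4, q5}, add states in Sat(req) with some successor in Z. Already a fixed point.
Sat(E[req U send]) = {q0, q1, q3, q4, q5}
EG E[req U send]: greatest fixpoint, start Z0 = {q0, q1, q3, q4, q5}, keep only states in Sat with some successor in Z. Already a fixed point.
Sat(EG E[req U send]) = {q0, q1, q3, q4, q5}

{q0, q1, q3, q4, q5}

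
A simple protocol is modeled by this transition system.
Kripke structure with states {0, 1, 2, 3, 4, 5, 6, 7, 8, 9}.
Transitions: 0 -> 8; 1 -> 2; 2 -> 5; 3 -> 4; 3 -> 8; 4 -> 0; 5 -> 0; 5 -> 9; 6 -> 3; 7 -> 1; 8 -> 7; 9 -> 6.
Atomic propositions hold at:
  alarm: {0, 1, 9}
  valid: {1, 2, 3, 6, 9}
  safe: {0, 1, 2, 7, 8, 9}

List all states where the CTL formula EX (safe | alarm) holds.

{0, 1, 3, 4, 5, 7, 8}

Sat(safe | alarm) = {0, 1, 2, 7, 8, 9}
Sat(EX (safe | alarm)) = {s : some successor in {0, 1, 2, 7, 8, 9}} = {0, 1, 3, 4, 5, 7, 8}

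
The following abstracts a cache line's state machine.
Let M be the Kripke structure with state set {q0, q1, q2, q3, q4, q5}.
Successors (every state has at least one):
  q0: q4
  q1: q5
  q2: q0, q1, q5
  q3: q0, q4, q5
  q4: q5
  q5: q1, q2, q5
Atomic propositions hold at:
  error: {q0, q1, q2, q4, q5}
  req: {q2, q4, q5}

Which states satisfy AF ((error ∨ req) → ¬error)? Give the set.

{q3}

Sat(error ∨ req) = {q0, q1, q2, q4, q5}
Sat(¬error) = {q3}
Sat((error ∨ req) → ¬error) = {q3}
AF ((error ∨ req) → ¬error): least fixpoint, start Z0 = {q3}, add states with every successor in Z. Already a fixed point.
Sat(AF ((error ∨ req) → ¬error)) = {q3}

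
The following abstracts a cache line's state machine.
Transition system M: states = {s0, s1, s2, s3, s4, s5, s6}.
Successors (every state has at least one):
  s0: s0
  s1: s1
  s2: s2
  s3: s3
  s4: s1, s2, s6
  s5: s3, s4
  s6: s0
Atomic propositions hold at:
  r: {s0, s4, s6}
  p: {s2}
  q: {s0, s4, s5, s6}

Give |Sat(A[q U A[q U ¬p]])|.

6

Sat(¬p) = {s0, s1, s3, s4, s5, s6}
A[q U ¬p]: least fixpoint, start Z0 = Sat(¬p) = {s0, s1, s3, s4, s5, s6}, add states in Sat(q) with every successor in Z. Already a fixed point.
Sat(A[q U ¬p]) = {s0, s1, s3, s4, s5, s6}
A[q U A[q U ¬p]]: least fixpoint, start Z0 = Sat(A[q U ¬p]) = {s0, s1, s3, s4, s5, s6}, add states in Sat(q) with every successor in Z. Already a fixed point.
Sat(A[q U A[q U ¬p]]) = {s0, s1, s3, s4, s5, s6}
|Sat(A[q U A[q U ¬p]])| = |{s0, s1, s3, s4, s5, s6}| = 6.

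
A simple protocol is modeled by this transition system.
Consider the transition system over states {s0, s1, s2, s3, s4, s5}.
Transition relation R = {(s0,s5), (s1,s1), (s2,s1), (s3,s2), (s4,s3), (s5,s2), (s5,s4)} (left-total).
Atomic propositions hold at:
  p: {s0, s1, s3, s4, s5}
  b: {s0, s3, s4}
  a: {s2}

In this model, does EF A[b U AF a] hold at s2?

AF a: least fixpoint, start Z0 = {s2}, add states with every successor in Z. Z1 = {s2, s3}; Z2 = {s2, s3, s4}; Z3 = {s2, s3, s4, s5}; Z4 = {s0, s2, s3, s4, s5}; fixed.
Sat(AF a) = {s0, s2, s3, s4, s5}
A[b U AF a]: least fixpoint, start Z0 = Sat(AF a) = {s0, s2, s3, s4, s5}, add states in Sat(b) with every successor in Z. Already a fixed point.
Sat(A[b U AF a]) = {s0, s2, s3, s4, s5}
EF A[b U AF a]: least fixpoint, start Z0 = {s0, s2, s3, s4, s5}, add states with some successor in Z. Already a fixed point.
Sat(EF A[b U AF a]) = {s0, s2, s3, s4, s5}
s2 ∈ Sat(EF A[b U AF a]) = {s0, s2, s3, s4, s5}, so the formula holds at s2.

Yes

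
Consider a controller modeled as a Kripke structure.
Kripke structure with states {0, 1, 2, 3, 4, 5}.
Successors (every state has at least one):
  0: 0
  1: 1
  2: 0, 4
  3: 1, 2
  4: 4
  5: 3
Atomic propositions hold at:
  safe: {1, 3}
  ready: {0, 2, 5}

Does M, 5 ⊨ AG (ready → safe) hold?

Sat(ready → safe) = {1, 3, 4}
AG (ready → safe): greatest fixpoint, start Z0 = {1, 3, 4}, keep only states in Sat with every successor in Z. Z1 = {1, 4}; fixed.
Sat(AG (ready → safe)) = {1, 4}
5 ∉ Sat(AG (ready → safe)) = {1, 4}, so the formula does not hold at 5.

No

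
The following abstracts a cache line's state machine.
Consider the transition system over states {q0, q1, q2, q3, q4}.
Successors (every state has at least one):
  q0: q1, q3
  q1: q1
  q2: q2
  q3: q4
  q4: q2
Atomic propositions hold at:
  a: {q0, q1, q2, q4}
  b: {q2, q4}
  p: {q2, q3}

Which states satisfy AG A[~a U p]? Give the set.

{q2}

Sat(~a) = {q3}
A[~a U p]: least fixpoint, start Z0 = Sat(p) = {q2, q3}, add states in Sat(~a) with every successor in Z. Already a fixed point.
Sat(A[~a U p]) = {q2, q3}
AG A[~a U p]: greatest fixpoint, start Z0 = {q2, q3}, keep only states in Sat with every successor in Z. Z1 = {q2}; fixed.
Sat(AG A[~a U p]) = {q2}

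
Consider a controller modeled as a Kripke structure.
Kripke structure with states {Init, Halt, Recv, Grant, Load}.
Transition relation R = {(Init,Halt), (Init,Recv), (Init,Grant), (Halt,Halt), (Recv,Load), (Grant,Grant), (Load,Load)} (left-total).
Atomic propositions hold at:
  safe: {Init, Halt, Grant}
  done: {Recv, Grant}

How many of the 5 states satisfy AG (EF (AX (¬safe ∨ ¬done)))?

3

Sat(¬safe) = {Recv, Load}
Sat(¬done) = {Init, Halt, Load}
Sat(¬safe ∨ ¬done) = {Init, Halt, Recv, Load}
Sat(AX (¬safe ∨ ¬done)) = {s : every successor in {Init, Halt, Recv, Load}} = {Halt, Recv, Load}
EF (AX (¬safe ∨ ¬done)): least fixpoint, start Z0 = {Halt, Recv, Load}, add states with some successor in Z. Z1 = {Init, Halt, Recv, Load}; fixed.
Sat(EF (AX (¬safe ∨ ¬done))) = {Init, Halt, Recv, Load}
AG (EF (AX (¬safe ∨ ¬done))): greatest fixpoint, start Z0 = {Init, Halt, Recv, Load}, keep only states in Sat with every successor in Z. Z1 = {Halt, Recv, Load}; fixed.
Sat(AG (EF (AX (¬safe ∨ ¬done)))) = {Halt, Recv, Load}
|Sat(AG (EF (AX (¬safe ∨ ¬done))))| = |{Halt, Recv, Load}| = 3.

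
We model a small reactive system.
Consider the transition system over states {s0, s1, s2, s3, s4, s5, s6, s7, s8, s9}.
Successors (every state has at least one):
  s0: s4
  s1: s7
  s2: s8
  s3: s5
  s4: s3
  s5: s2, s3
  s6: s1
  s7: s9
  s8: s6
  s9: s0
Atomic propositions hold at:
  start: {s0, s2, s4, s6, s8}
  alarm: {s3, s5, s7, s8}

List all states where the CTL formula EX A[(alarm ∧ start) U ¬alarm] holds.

Sat(alarm ∧ start) = {s8}
Sat(¬alarm) = {s0, s1, s2, s4, s6, s9}
A[(alarm ∧ start) U ¬alarm]: least fixpoint, start Z0 = Sat(¬alarm) = {s0, s1, s2, s4, s6, s9}, add states in Sat(alarm ∧ start) with every successor in Z. Z1 = {s0, s1, s2, s4, s6, s8, s9}; fixed.
Sat(A[(alarm ∧ start) U ¬alarm]) = {s0, s1, s2, s4, s6, s8, s9}
Sat(EX A[(alarm ∧ start) U ¬alarm]) = {s : some successor in {s0, s1, s2, s4, s6, s8, s9}} = {s0, s2, s5, s6, s7, s8, s9}

{s0, s2, s5, s6, s7, s8, s9}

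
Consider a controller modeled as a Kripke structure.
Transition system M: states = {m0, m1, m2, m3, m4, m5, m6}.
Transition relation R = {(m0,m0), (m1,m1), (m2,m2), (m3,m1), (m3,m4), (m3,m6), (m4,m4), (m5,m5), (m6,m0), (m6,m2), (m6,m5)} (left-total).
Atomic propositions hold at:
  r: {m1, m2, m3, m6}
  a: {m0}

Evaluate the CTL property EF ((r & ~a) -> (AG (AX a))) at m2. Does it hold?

Sat(~a) = {m1, m2, m3, m4, m5, m6}
Sat(r & ~a) = {m1, m2, m3, m6}
Sat(AX a) = {s : every successor in {m0}} = {m0}
AG (AX a): greatest fixpoint, start Z0 = {m0}, keep only states in Sat with every successor in Z. Already a fixed point.
Sat(AG (AX a)) = {m0}
Sat((r & ~a) -> (AG (AX a))) = {m0, m4, m5}
EF ((r & ~a) -> (AG (AX a))): least fixpoint, start Z0 = {m0, m4, m5}, add states with some successor in Z. Z1 = {m0, m3, m4, m5, m6}; fixed.
Sat(EF ((r & ~a) -> (AG (AX a)))) = {m0, m3, m4, m5, m6}
m2 ∉ Sat(EF ((r & ~a) -> (AG (AX a)))) = {m0, m3, m4, m5, m6}, so the formula does not hold at m2.

No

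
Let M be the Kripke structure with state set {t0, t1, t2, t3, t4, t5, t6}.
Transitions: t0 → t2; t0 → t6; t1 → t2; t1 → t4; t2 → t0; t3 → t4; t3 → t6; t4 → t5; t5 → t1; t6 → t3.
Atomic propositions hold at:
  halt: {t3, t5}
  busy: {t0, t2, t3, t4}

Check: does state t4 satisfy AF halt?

AF halt: least fixpoint, start Z0 = {t3, t5}, add states with every successor in Z. Z1 = {t3, t4, t5, t6}; fixed.
Sat(AF halt) = {t3, t4, t5, t6}
t4 ∈ Sat(AF halt) = {t3, t4, t5, t6}, so the formula holds at t4.

Yes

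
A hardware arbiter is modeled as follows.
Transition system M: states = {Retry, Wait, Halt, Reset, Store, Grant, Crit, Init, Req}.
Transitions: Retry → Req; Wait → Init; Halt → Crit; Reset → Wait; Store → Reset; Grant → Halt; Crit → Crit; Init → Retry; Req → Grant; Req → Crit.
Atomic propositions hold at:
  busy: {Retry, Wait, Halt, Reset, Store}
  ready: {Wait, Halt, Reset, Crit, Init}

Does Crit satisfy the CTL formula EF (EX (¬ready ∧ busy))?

No

Sat(¬ready) = {Retry, Store, Grant, Req}
Sat(¬ready ∧ busy) = {Retry, Store}
Sat(EX (¬ready ∧ busy)) = {s : some successor in {Retry, Store}} = {Init}
EF (EX (¬ready ∧ busy)): least fixpoint, start Z0 = {Init}, add states with some successor in Z. Z1 = {Wait, Init}; Z2 = {Wait, Reset, Init}; Z3 = {Wait, Reset, Store, Init}; fixed.
Sat(EF (EX (¬ready ∧ busy))) = {Wait, Reset, Store, Init}
Crit ∉ Sat(EF (EX (¬ready ∧ busy))) = {Wait, Reset, Store, Init}, so the formula does not hold at Crit.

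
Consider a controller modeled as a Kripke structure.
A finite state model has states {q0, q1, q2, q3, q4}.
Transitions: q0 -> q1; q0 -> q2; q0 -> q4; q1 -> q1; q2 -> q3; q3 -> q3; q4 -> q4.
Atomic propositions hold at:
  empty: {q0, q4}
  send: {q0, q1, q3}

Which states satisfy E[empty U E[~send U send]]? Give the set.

Sat(~send) = {q2, q4}
E[~send U send]: least fixpoint, start Z0 = Sat(send) = {q0, q1, q3}, add states in Sat(~send) with some successor in Z. Z1 = {q0, q1, q2, q3}; fixed.
Sat(E[~send U send]) = {q0, q1, q2, q3}
E[empty U E[~send U send]]: least fixpoint, start Z0 = Sat(E[~send U send]) = {q0, q1, q2, q3}, add states in Sat(empty) with some successor in Z. Already a fixed point.
Sat(E[empty U E[~send U send]]) = {q0, q1, q2, q3}

{q0, q1, q2, q3}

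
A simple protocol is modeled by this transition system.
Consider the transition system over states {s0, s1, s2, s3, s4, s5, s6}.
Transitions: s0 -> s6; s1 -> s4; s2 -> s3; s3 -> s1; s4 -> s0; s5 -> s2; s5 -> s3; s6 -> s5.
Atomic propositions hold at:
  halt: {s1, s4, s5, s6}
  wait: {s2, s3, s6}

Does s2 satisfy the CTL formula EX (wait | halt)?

Yes

Sat(wait | halt) = {s1, s2, s3, s4, s5, s6}
Sat(EX (wait | halt)) = {s : some successor in {s1, s2, s3, s4, s5, s6}} = {s0, s1, s2, s3, s5, s6}
s2 ∈ Sat(EX (wait | halt)) = {s0, s1, s2, s3, s5, s6}, so the formula holds at s2.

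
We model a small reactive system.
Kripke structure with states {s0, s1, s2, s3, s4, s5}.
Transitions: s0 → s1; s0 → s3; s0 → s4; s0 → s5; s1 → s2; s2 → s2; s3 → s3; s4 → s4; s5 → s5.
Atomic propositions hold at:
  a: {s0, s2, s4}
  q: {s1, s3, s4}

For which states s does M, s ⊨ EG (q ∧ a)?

{s4}

Sat(q ∧ a) = {s4}
EG (q ∧ a): greatest fixpoint, start Z0 = {s4}, keep only states in Sat with some successor in Z. Already a fixed point.
Sat(EG (q ∧ a)) = {s4}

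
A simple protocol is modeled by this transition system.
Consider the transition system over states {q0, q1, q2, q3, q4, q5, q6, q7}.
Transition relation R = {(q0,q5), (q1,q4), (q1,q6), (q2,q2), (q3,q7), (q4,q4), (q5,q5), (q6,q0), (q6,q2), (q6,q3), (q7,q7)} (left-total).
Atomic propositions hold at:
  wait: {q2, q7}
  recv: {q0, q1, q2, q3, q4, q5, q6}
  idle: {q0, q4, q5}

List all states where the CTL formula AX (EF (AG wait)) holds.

AG wait: greatest fixpoint, start Z0 = {q2, q7}, keep only states in Sat with every successor in Z. Already a fixed point.
Sat(AG wait) = {q2, q7}
EF (AG wait): least fixpoint, start Z0 = {q2, q7}, add states with some successor in Z. Z1 = {q2, q3, q6, q7}; Z2 = {q1, q2, q3, q6, q7}; fixed.
Sat(EF (AG wait)) = {q1, q2, q3, q6, q7}
Sat(AX (EF (AG wait))) = {s : every successor in {q1, q2, q3, q6, q7}} = {q2, q3, q7}

{q2, q3, q7}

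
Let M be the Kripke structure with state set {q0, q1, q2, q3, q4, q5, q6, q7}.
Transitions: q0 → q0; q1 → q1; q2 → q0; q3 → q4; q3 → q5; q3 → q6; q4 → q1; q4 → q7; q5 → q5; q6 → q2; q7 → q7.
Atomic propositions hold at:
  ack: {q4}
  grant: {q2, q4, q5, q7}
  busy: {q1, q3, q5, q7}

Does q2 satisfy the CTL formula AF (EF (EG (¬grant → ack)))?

No

Sat(¬grant) = {q0, q1, q3, q6}
Sat(¬grant → ack) = {q2, q4, q5, q7}
EG (¬grant → ack): greatest fixpoint, start Z0 = {q2, q4, q5, q7}, keep only states in Sat with some successor in Z. Z1 = {q4, q5, q7}; fixed.
Sat(EG (¬grant → ack)) = {q4, q5, q7}
EF (EG (¬grant → ack)): least fixpoint, start Z0 = {q4, q5, q7}, add states with some successor in Z. Z1 = {q3, q4, q5, q7}; fixed.
Sat(EF (EG (¬grant → ack))) = {q3, q4, q5, q7}
AF (EF (EG (¬grant → ack))): least fixpoint, start Z0 = {q3, q4, q5, q7}, add states with every successor in Z. Already a fixed point.
Sat(AF (EF (EG (¬grant → ack)))) = {q3, q4, q5, q7}
q2 ∉ Sat(AF (EF (EG (¬grant → ack)))) = {q3, q4, q5, q7}, so the formula does not hold at q2.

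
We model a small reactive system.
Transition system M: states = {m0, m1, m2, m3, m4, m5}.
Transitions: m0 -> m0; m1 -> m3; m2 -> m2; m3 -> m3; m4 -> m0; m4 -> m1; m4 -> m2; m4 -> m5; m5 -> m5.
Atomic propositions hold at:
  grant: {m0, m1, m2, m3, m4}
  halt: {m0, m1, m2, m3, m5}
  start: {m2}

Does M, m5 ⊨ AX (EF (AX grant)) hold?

No

Sat(AX grant) = {s : every successor in {m0, m1, m2, m3, m4}} = {m0, m1, m2, m3}
EF (AX grant): least fixpoint, start Z0 = {m0, m1, m2, m3}, add states with some successor in Z. Z1 = {m0, m1, m2, m3, m4}; fixed.
Sat(EF (AX grant)) = {m0, m1, m2, m3, m4}
Sat(AX (EF (AX grant))) = {s : every successor in {m0, m1, m2, m3, m4}} = {m0, m1, m2, m3}
m5 ∉ Sat(AX (EF (AX grant))) = {m0, m1, m2, m3}, so the formula does not hold at m5.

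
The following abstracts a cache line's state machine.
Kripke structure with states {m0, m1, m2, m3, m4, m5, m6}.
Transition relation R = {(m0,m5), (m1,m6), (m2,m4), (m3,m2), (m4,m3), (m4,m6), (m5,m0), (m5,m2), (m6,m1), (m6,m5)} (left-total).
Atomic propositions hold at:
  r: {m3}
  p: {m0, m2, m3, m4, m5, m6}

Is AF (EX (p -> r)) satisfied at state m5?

No

Sat(p -> r) = {m1, m3}
Sat(EX (p -> r)) = {s : some successor in {m1, m3}} = {m4, m6}
AF (EX (p -> r)): least fixpoint, start Z0 = {m4, m6}, add states with every successor in Z. Z1 = {m1, m2, m4, m6}; Z2 = {m1, m2, m3, m4, m6}; fixed.
Sat(AF (EX (p -> r))) = {m1, m2, m3, m4, m6}
m5 ∉ Sat(AF (EX (p -> r))) = {m1, m2, m3, m4, m6}, so the formula does not hold at m5.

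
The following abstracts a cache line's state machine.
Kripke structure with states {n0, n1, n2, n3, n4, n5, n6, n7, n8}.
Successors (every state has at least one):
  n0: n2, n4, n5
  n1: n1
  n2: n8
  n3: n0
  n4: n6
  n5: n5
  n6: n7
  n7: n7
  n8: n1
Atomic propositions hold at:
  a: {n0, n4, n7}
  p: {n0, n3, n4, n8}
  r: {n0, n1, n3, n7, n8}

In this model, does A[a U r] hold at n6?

A[a U r]: least fixpoint, start Z0 = Sat(r) = {n0, n1, n3, n7, n8}, add states in Sat(a) with every successor in Z. Already a fixed point.
Sat(A[a U r]) = {n0, n1, n3, n7, n8}
n6 ∉ Sat(A[a U r]) = {n0, n1, n3, n7, n8}, so the formula does not hold at n6.

No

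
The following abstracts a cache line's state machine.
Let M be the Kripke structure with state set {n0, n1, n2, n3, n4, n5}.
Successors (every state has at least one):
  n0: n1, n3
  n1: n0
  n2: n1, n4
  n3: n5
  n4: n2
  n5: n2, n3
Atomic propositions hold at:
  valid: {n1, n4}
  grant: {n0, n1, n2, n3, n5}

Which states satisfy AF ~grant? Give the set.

{n4}

Sat(~grant) = {n4}
AF ~grant: least fixpoint, start Z0 = {n4}, add states with every successor in Z. Already a fixed point.
Sat(AF ~grant) = {n4}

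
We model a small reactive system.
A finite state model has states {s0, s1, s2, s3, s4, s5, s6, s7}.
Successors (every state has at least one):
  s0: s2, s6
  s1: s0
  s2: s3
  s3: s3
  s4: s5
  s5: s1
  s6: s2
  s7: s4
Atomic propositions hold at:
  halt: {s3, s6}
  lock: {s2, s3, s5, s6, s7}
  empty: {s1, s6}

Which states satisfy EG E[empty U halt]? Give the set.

E[empty U halt]: least fixpoint, start Z0 = Sat(halt) = {s3, s6}, add states in Sat(empty) with some successor in Z. Already a fixed point.
Sat(E[empty U halt]) = {s3, s6}
EG E[empty U halt]: greatest fixpoint, start Z0 = {s3, s6}, keep only states in Sat with some successor in Z. Z1 = {s3}; fixed.
Sat(EG E[empty U halt]) = {s3}

{s3}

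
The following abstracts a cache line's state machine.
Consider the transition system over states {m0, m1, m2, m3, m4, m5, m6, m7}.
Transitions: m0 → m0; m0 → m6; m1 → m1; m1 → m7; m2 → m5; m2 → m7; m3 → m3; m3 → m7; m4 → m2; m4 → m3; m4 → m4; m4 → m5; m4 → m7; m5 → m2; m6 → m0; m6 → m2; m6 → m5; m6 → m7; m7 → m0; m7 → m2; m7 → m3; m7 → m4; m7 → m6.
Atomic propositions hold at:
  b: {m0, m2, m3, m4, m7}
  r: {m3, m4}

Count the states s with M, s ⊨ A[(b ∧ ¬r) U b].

5

Sat(¬r) = {m0, m1, m2, m5, m6, m7}
Sat(b ∧ ¬r) = {m0, m2, m7}
A[(b ∧ ¬r) U b]: least fixpoint, start Z0 = Sat(b) = {m0, m2, m3, m4, m7}, add states in Sat(b ∧ ¬r) with every successor in Z. Already a fixed point.
Sat(A[(b ∧ ¬r) U b]) = {m0, m2, m3, m4, m7}
|Sat(A[(b ∧ ¬r) U b])| = |{m0, m2, m3, m4, m7}| = 5.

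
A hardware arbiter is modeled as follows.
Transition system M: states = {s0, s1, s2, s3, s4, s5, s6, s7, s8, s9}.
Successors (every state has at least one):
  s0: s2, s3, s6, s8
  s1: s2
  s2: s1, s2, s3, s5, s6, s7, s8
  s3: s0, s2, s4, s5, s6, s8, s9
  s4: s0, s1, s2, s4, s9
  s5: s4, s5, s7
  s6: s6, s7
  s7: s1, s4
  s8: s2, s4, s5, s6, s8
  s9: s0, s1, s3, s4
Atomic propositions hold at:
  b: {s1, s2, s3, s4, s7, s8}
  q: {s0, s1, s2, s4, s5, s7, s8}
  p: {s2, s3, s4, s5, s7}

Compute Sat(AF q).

AF q: least fixpoint, start Z0 = {s0, s1, s2, s4, s5, s7, s8}, add states with every successor in Z. Already a fixed point.
Sat(AF q) = {s0, s1, s2, s4, s5, s7, s8}

{s0, s1, s2, s4, s5, s7, s8}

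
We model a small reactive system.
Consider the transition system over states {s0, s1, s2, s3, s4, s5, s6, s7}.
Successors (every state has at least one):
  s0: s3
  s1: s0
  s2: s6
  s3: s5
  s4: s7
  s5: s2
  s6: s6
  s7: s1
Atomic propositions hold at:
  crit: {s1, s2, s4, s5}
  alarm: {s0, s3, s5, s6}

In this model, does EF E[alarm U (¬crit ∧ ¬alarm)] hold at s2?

No

Sat(¬crit) = {s0, s3, s6, s7}
Sat(¬alarm) = {s1, s2, s4, s7}
Sat(¬crit ∧ ¬alarm) = {s7}
E[alarm U (¬crit ∧ ¬alarm)]: least fixpoint, start Z0 = Sat((¬crit ∧ ¬alarm)) = {s7}, add states in Sat(alarm) with some successor in Z. Already a fixed point.
Sat(E[alarm U (¬crit ∧ ¬alarm)]) = {s7}
EF E[alarm U (¬crit ∧ ¬alarm)]: least fixpoint, start Z0 = {s7}, add states with some successor in Z. Z1 = {s4, s7}; fixed.
Sat(EF E[alarm U (¬crit ∧ ¬alarm)]) = {s4, s7}
s2 ∉ Sat(EF E[alarm U (¬crit ∧ ¬alarm)]) = {s4, s7}, so the formula does not hold at s2.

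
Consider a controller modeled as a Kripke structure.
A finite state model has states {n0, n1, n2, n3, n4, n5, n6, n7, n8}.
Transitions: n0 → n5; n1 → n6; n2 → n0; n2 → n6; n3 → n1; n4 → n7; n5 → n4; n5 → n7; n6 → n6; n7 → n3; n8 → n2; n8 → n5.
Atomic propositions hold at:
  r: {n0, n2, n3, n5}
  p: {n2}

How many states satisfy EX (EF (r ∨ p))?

6

Sat(r ∨ p) = {n0, n2, n3, n5}
EF (r ∨ p): least fixpoint, start Z0 = {n0, n2, n3, n5}, add states with some successor in Z. Z1 = {n0, n2, n3, n5, n7, n8}; Z2 = {n0, n2, n3, n4, n5, n7, n8}; fixed.
Sat(EF (r ∨ p)) = {n0, n2, n3, n4, n5, n7, n8}
Sat(EX (EF (r ∨ p))) = {s : some successor in {n0, n2, n3, n4, n5, n7, n8}} = {n0, n2, n4, n5, n7, n8}
|Sat(EX (EF (r ∨ p)))| = |{n0, n2, n4, n5, n7, n8}| = 6.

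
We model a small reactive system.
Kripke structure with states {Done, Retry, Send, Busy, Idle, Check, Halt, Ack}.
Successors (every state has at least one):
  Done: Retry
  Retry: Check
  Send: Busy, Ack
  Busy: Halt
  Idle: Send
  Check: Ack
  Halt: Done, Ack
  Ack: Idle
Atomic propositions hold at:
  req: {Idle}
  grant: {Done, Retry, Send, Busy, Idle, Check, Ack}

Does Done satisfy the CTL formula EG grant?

EG grant: greatest fixpoint, start Z0 = {Done, Retry, Send, Busy, Idle, Check, Ack}, keep only states in Sat with some successor in Z. Z1 = {Done, Retry, Send, Idle, Check, Ack}; fixed.
Sat(EG grant) = {Done, Retry, Send, Idle, Check, Ack}
Done ∈ Sat(EG grant) = {Done, Retry, Send, Idle, Check, Ack}, so the formula holds at Done.

Yes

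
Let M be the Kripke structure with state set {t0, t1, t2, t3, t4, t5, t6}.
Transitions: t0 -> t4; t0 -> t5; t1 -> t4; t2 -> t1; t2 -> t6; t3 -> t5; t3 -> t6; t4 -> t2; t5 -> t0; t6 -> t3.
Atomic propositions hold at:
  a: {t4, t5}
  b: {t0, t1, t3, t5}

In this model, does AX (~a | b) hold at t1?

No

Sat(~a) = {t0, t1, t2, t3, t6}
Sat(~a | b) = {t0, t1, t2, t3, t5, t6}
Sat(AX (~a | b)) = {s : every successor in {t0, t1, t2, t3, t5, t6}} = {t2, t3, t4, t5, t6}
t1 ∉ Sat(AX (~a | b)) = {t2, t3, t4, t5, t6}, so the formula does not hold at t1.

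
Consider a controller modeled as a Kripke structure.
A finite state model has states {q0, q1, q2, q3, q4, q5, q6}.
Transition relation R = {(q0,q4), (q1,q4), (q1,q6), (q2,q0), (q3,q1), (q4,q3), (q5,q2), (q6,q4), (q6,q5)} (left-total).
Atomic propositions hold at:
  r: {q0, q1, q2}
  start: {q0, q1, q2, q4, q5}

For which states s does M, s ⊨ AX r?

{q2, q3, q5}

Sat(AX r) = {s : every successor in {q0, q1, q2}} = {q2, q3, q5}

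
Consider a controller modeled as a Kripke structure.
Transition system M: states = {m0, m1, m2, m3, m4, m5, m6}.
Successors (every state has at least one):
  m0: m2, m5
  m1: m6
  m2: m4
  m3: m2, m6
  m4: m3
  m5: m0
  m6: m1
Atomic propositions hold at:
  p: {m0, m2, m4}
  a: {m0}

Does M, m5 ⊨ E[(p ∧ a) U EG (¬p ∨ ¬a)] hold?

No

Sat(p ∧ a) = {m0}
Sat(¬p) = {m1, m3, m5, m6}
Sat(¬a) = {m1, m2, m3, m4, m5, m6}
Sat(¬p ∨ ¬a) = {m1, m2, m3, m4, m5, m6}
EG (¬p ∨ ¬a): greatest fixpoint, start Z0 = {m1, m2, m3, m4, m5, m6}, keep only states in Sat with some successor in Z. Z1 = {m1, m2, m3, m4, m6}; fixed.
Sat(EG (¬p ∨ ¬a)) = {m1, m2, m3, m4, m6}
E[(p ∧ a) U EG (¬p ∨ ¬a)]: least fixpoint, start Z0 = Sat(EG (¬p ∨ ¬a)) = {m1, m2, m3, m4, m6}, add states in Sat(p ∧ a) with some successor in Z. Z1 = {m0, m1, m2, m3, m4, m6}; fixed.
Sat(E[(p ∧ a) U EG (¬p ∨ ¬a)]) = {m0, m1, m2, m3, m4, m6}
m5 ∉ Sat(E[(p ∧ a) U EG (¬p ∨ ¬a)]) = {m0, m1, m2, m3, m4, m6}, so the formula does not hold at m5.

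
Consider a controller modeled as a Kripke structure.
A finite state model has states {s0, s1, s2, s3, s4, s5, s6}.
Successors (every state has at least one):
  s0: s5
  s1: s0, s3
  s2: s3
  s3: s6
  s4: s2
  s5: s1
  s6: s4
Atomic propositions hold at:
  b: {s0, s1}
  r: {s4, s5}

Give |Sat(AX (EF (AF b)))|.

2

AF b: least fixpoint, start Z0 = {s0, s1}, add states with every successor in Z. Z1 = {s0, s1, s5}; fixed.
Sat(AF b) = {s0, s1, s5}
EF (AF b): least fixpoint, start Z0 = {s0, s1, s5}, add states with some successor in Z. Already a fixed point.
Sat(EF (AF b)) = {s0, s1, s5}
Sat(AX (EF (AF b))) = {s : every successor in {s0, s1, s5}} = {s0, s5}
|Sat(AX (EF (AF b)))| = |{s0, s5}| = 2.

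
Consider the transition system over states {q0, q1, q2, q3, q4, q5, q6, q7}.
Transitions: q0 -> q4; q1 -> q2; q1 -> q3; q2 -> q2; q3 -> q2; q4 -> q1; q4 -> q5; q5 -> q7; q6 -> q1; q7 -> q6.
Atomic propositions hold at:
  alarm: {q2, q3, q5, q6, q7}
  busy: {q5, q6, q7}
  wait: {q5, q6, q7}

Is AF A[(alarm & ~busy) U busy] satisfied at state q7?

Yes

Sat(~busy) = {q0, q1, q2, q3, q4}
Sat(alarm & ~busy) = {q2, q3}
A[(alarm & ~busy) U busy]: least fixpoint, start Z0 = Sat(busy) = {q5, q6, q7}, add states in Sat(alarm & ~busy) with every successor in Z. Already a fixed point.
Sat(A[(alarm & ~busy) U busy]) = {q5, q6, q7}
AF A[(alarm & ~busy) U busy]: least fixpoint, start Z0 = {q5, q6, q7}, add states with every successor in Z. Already a fixed point.
Sat(AF A[(alarm & ~busy) U busy]) = {q5, q6, q7}
q7 ∈ Sat(AF A[(alarm & ~busy) U busy]) = {q5, q6, q7}, so the formula holds at q7.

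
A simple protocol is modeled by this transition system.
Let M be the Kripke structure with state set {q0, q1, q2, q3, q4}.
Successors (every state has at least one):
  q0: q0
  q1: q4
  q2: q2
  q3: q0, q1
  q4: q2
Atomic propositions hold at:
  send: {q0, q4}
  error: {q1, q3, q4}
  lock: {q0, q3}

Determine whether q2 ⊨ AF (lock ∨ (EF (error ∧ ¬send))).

No

Sat(¬send) = {q1, q2, q3}
Sat(error ∧ ¬send) = {q1, q3}
EF (error ∧ ¬send): least fixpoint, start Z0 = {q1, q3}, add states with some successor in Z. Already a fixed point.
Sat(EF (error ∧ ¬send)) = {q1, q3}
Sat(lock ∨ (EF (error ∧ ¬send))) = {q0, q1, q3}
AF (lock ∨ (EF (error ∧ ¬send))): least fixpoint, start Z0 = {q0, q1, q3}, add states with every successor in Z. Already a fixed point.
Sat(AF (lock ∨ (EF (error ∧ ¬send)))) = {q0, q1, q3}
q2 ∉ Sat(AF (lock ∨ (EF (error ∧ ¬send)))) = {q0, q1, q3}, so the formula does not hold at q2.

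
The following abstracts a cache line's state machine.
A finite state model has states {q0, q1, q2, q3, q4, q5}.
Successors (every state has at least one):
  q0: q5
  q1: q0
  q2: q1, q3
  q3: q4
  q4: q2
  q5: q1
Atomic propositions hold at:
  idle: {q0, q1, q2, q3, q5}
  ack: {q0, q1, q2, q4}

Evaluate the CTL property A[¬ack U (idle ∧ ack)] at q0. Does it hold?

Sat(¬ack) = {q3, q5}
Sat(idle ∧ ack) = {q0, q1, q2}
A[¬ack U (idle ∧ ack)]: least fixpoint, start Z0 = Sat((idle ∧ ack)) = {q0, q1, q2}, add states in Sat(¬ack) with every successor in Z. Z1 = {q0, q1, q2, q5}; fixed.
Sat(A[¬ack U (idle ∧ ack)]) = {q0, q1, q2, q5}
q0 ∈ Sat(A[¬ack U (idle ∧ ack)]) = {q0, q1, q2, q5}, so the formula holds at q0.

Yes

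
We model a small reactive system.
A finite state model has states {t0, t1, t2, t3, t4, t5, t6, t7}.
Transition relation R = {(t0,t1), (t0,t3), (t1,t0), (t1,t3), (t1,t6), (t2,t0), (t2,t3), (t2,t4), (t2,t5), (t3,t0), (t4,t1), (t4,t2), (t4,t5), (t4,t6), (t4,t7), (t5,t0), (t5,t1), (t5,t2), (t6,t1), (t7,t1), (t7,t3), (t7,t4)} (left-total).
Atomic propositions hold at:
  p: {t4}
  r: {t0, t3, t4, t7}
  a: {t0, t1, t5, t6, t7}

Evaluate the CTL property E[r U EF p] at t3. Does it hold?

No

EF p: least fixpoint, start Z0 = {t4}, add states with some successor in Z. Z1 = {t2, t4, t7}; Z2 = {t2, t4, t5, t7}; fixed.
Sat(EF p) = {t2, t4, t5, t7}
E[r U EF p]: least fixpoint, start Z0 = Sat(EF p) = {t2, t4, t5, t7}, add states in Sat(r) with some successor in Z. Already a fixed point.
Sat(E[r U EF p]) = {t2, t4, t5, t7}
t3 ∉ Sat(E[r U EF p]) = {t2, t4, t5, t7}, so the formula does not hold at t3.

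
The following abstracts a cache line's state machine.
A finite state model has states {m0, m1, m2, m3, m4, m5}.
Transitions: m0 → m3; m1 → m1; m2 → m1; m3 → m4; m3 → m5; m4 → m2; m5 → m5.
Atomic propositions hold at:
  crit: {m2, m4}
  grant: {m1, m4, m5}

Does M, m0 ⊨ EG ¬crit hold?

Yes

Sat(¬crit) = {m0, m1, m3, m5}
EG ¬crit: greatest fixpoint, start Z0 = {m0, m1, m3, m5}, keep only states in Sat with some successor in Z. Already a fixed point.
Sat(EG ¬crit) = {m0, m1, m3, m5}
m0 ∈ Sat(EG ¬crit) = {m0, m1, m3, m5}, so the formula holds at m0.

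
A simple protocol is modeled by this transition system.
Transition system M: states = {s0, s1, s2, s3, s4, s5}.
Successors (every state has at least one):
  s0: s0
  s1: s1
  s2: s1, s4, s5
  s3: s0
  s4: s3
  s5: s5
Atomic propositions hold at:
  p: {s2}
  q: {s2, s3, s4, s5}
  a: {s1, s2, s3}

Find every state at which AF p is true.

AF p: least fixpoint, start Z0 = {s2}, add states with every successor in Z. Already a fixed point.
Sat(AF p) = {s2}

{s2}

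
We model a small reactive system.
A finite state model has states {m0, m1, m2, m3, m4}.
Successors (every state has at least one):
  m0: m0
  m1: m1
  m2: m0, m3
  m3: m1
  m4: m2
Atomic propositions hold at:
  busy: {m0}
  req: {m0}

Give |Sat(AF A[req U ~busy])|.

Sat(~busy) = {m1, m2, m3, m4}
A[req U ~busy]: least fixpoint, start Z0 = Sat(~busy) = {m1, m2, m3, m4}, add states in Sat(req) with every successor in Z. Already a fixed point.
Sat(A[req U ~busy]) = {m1, m2, m3, m4}
AF A[req U ~busy]: least fixpoint, start Z0 = {m1, m2, m3, m4}, add states with every successor in Z. Already a fixed point.
Sat(AF A[req U ~busy]) = {m1, m2, m3, m4}
|Sat(AF A[req U ~busy])| = |{m1, m2, m3, m4}| = 4.

4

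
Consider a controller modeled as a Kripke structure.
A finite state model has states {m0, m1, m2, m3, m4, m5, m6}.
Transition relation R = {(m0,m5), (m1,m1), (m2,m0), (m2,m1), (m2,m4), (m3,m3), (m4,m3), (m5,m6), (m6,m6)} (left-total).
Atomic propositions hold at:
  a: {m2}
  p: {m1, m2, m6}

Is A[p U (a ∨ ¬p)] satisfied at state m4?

Sat(¬p) = {m0, m3, m4, m5}
Sat(a ∨ ¬p) = {m0, m2, m3, m4, m5}
A[p U (a ∨ ¬p)]: least fixpoint, start Z0 = Sat((a ∨ ¬p)) = {m0, m2, m3, m4, m5}, add states in Sat(p) with every successor in Z. Already a fixed point.
Sat(A[p U (a ∨ ¬p)]) = {m0, m2, m3, m4, m5}
m4 ∈ Sat(A[p U (a ∨ ¬p)]) = {m0, m2, m3, m4, m5}, so the formula holds at m4.

Yes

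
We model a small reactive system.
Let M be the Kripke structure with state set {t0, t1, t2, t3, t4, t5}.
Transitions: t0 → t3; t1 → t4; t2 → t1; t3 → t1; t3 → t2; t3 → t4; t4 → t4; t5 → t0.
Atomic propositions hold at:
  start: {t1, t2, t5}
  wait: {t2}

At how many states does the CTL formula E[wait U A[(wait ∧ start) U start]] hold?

3

Sat(wait ∧ start) = {t2}
A[(wait ∧ start) U start]: least fixpoint, start Z0 = Sat(start) = {t1, t2, t5}, add states in Sat(wait ∧ start) with every successor in Z. Already a fixed point.
Sat(A[(wait ∧ start) U start]) = {t1, t2, t5}
E[wait U A[(wait ∧ start) U start]]: least fixpoint, start Z0 = Sat(A[(wait ∧ start) U start]) = {t1, t2, t5}, add states in Sat(wait) with some successor in Z. Already a fixed point.
Sat(E[wait U A[(wait ∧ start) U start]]) = {t1, t2, t5}
|Sat(E[wait U A[(wait ∧ start) U start]])| = |{t1, t2, t5}| = 3.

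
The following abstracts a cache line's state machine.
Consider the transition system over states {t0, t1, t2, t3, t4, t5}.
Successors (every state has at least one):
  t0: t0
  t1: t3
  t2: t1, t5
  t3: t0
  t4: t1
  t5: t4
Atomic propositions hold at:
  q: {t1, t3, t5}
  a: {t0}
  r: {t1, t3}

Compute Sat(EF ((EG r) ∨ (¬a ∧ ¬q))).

{t2, t4, t5}

EG r: greatest fixpoint, start Z0 = {t1, t3}, keep only states in Sat with some successor in Z. Z1 = {t1}; Z2 = ∅; fixed.
Sat(EG r) = ∅
Sat(¬a) = {t1, t2, t3, t4, t5}
Sat(¬q) = {t0, t2, t4}
Sat(¬a ∧ ¬q) = {t2, t4}
Sat((EG r) ∨ (¬a ∧ ¬q)) = {t2, t4}
EF ((EG r) ∨ (¬a ∧ ¬q)): least fixpoint, start Z0 = {t2, t4}, add states with some successor in Z. Z1 = {t2, t4, t5}; fixed.
Sat(EF ((EG r) ∨ (¬a ∧ ¬q))) = {t2, t4, t5}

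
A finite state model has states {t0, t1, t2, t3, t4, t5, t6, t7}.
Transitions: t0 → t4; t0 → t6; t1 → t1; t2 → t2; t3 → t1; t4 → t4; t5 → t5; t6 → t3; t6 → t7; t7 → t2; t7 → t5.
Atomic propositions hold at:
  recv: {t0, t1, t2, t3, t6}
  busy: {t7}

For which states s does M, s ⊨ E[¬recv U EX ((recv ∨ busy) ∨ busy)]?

{t0, t1, t2, t3, t6, t7}

Sat(¬recv) = {t4, t5, t7}
Sat(recv ∨ busy) = {t0, t1, t2, t3, t6, t7}
Sat((recv ∨ busy) ∨ busy) = {t0, t1, t2, t3, t6, t7}
Sat(EX ((recv ∨ busy) ∨ busy)) = {s : some successor in {t0, t1, t2, t3, t6, t7}} = {t0, t1, t2, t3, t6, t7}
E[¬recv U EX ((recv ∨ busy) ∨ busy)]: least fixpoint, start Z0 = Sat(EX ((recv ∨ busy) ∨ busy)) = {t0, t1, t2, t3, t6, t7}, add states in Sat(¬recv) with some successor in Z. Already a fixed point.
Sat(E[¬recv U EX ((recv ∨ busy) ∨ busy)]) = {t0, t1, t2, t3, t6, t7}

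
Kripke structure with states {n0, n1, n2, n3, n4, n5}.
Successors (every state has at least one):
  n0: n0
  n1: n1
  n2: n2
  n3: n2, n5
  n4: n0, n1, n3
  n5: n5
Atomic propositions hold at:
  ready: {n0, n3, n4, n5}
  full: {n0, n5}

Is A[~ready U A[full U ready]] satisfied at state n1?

Sat(~ready) = {n1, n2}
A[full U ready]: least fixpoint, start Z0 = Sat(ready) = {n0, n3, n4, n5}, add states in Sat(full) with every successor in Z. Already a fixed point.
Sat(A[full U ready]) = {n0, n3, n4, n5}
A[~ready U A[full U ready]]: least fixpoint, start Z0 = Sat(A[full U ready]) = {n0, n3, n4, n5}, add states in Sat(~ready) with every successor in Z. Already a fixed point.
Sat(A[~ready U A[full U ready]]) = {n0, n3, n4, n5}
n1 ∉ Sat(A[~ready U A[full U ready]]) = {n0, n3, n4, n5}, so the formula does not hold at n1.

No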